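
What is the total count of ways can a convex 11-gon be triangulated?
4,862
Using the Catalan number formula: C_n = C(2n, n) / (n+1)
C_9 = C(18, 9) / (9+1)
     = 48620 / 10
     = 4,862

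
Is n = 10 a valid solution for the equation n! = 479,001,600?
No

10! = 10·9! = 10·362,880 = 3,628,800, which does not equal 479,001,600.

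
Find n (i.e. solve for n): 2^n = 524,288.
19

Working:
524,288 = 1,024 × 512 = 2^10 × 2^9 = 2^19, so n = 19.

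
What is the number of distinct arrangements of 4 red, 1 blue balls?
5

Reasoning: Multinomial: 5!/(4! × 1!) = 5.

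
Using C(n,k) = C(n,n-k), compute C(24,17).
346,104

Explanation: C(24,17) = C(24,7) = 346,104.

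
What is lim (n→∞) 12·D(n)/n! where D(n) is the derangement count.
12/e

Working:
D(n)/n! → 1/e, so 12·D(n)/n! → 12/e.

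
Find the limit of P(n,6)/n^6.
1

P(n,6) = n(n-1)···(n-5) ≈ n^6 for large n. Limit = 1.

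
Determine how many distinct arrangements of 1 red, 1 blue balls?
2

Solution: Multinomial: 2!/(1! × 1!) = 2.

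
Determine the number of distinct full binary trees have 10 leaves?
4,862

Solution: Using the Catalan number formula: C_n = C(2n, n) / (n+1)
C_9 = C(18, 9) / (9+1)
     = 48620 / 10
     = 4,862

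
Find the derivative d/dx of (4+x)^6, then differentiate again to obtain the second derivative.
30(4+x)^4

Solution: First derivative: 6(4+x)^{5}. Second derivative: 6·5·(4+x)^{4} = 30(4+x)^{4}.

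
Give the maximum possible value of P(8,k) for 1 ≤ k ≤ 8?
40,320

Reasoning: P(8,k) increases in k, so maximum at k = 8: 8! = 40,320.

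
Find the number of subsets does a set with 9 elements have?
512

Each element can be included or excluded: 2^9 = 512.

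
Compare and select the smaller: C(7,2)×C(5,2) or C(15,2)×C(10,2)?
C(7,2)×C(5,2)

Explanation: C(7,2)×C(5,2)=210, C(15,2)×C(10,2)=4,725.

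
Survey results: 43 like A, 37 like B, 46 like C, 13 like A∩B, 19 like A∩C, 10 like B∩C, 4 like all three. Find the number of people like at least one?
88

Solution: |A∪B∪C| = 43+37+46-13-19-10+4 = 88.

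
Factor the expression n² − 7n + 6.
(n − 1)(n − 6)

Reasoning: Seek roots whose sum is 7 and product is 6: (1, 6). So n² − 7n + 6 = (n − 1)(n − 6).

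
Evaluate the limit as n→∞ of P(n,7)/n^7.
P(n,7) = n(n-1)···(n-6) ≈ n^7 for large n. Limit = 1.
Final answer: 1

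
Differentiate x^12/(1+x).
Quotient rule: [12x^{11}(1+x) - x^12]/(1+x)².
Final answer: (12x^11(1+x) - x^12)/(1+x)²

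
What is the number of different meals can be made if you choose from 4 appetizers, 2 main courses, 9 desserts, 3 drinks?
By the multiplication principle: 4 × 2 × 9 × 3 = 216.
Final answer: 216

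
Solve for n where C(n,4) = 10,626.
24

Explanation: C(n,4) = n(n−1)(n−2)(n−3)/4! is increasing in n, and n(n−1)(n−2)(n−3) = 4!·10,626 = 255,024 ≈ (n−1.5)^4 gives n ≈ 24.0. Check: C(22,4) = 7,315, C(23,4) = 8,855, C(24,4) = 10,626 ✓. So n = 24.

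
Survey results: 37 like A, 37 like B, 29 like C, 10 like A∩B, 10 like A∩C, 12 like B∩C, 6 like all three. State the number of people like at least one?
77

Reasoning: |A∪B∪C| = 37+37+29-10-10-12+6 = 77.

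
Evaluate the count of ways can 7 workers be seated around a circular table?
Circular arrangements: (7-1)! = 720.
Final answer: 720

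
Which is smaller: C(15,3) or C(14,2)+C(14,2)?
C(15,3)=455; C(14,2)+C(14,2)=91+91=182.

Answer: C(14,2)+C(14,2)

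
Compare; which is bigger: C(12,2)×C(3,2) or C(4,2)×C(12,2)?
C(12,2)×C(3,2)=198, C(4,2)×C(12,2)=396.

Answer: C(4,2)×C(12,2)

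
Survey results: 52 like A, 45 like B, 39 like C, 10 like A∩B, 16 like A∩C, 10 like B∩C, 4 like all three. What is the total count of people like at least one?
|A∪B∪C| = 52+45+39-10-16-10+4 = 104.

Answer: 104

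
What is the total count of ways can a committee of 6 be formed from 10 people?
C(10,6) = 10! / (6! × (10-6)!)
         = 10! / (6! × 4!)
         = 210
Final answer: 210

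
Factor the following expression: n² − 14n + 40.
Seek roots whose sum is 14 and product is 40: (4, 10). So n² − 14n + 40 = (n − 4)(n − 10).
Final answer: (n − 4)(n − 10)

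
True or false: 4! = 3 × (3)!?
4! = 4 × 3! = 24, but 3 × 3! = 18.
Final answer: False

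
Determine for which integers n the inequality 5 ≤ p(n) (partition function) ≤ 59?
4, 5, 6, 7, 8, 9, 10, 11

Working:
Tabulating p(n) via p(n) = p(n−1) + p(n−2) − p(n−5) − p(n−7) + …: p(3)=3; p(4)=5; p(5)=7; p(6)=11; p(7)=15; p(8)=22; p(9)=30; p(10)=42; p(11)=56; p(12)=77. So valid n = 4, 5, 6, 7, 8, 9, 10, 11.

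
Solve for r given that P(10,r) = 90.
2

Solution: P(10,r) = 10·9·…·(10−r+1), a product of r factors. Multiplying down from 10: 10 = 10; 10·9 = 90 ✓ (2 factors). So r = 2.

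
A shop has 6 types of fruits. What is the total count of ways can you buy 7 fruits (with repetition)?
792

Reasoning: Stars and bars: C(7+6-1, 7) = C(12, 7) = 792.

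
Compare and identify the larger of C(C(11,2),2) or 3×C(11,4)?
C(C(11,2),2)

Explanation: C(C(11,2),2)=1,485, 3×C(11,4)=990.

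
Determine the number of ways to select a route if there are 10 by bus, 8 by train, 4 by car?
By the addition principle: 10 + 8 + 4 = 22.
Final answer: 22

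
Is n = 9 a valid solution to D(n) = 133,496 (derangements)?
Yes

Solution: D(9) = (9-1)·[D(8) + D(7)] = 8·[14,833 + 1,854] = 133,496, which equals 133,496.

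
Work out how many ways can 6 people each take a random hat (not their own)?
265

Explanation: Using D(n) = (n-1)[D(n-1) + D(n-2)]:
D(6) = (6-1) × [D(5) + D(4)]
      = 5 × [44 + 9]
      = 5 × 53
      = 265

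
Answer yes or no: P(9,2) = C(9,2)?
No

P(9,2) = 72 but C(9,2) = 36; they differ by a factor of 2! = 2, so the statement does not hold.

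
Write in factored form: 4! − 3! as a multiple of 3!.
3 × 3! = 18

4! − 3! = 4·3! − 3! = (4 − 1)·3! = 3 × 3! = 18.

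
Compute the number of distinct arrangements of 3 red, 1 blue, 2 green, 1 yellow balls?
420

Multinomial: 7!/(3! × 1! × 2! × 1!) = 420.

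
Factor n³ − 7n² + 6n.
n(n − 1)(n − 6)

Reasoning: n³ − 7n² + 6n = n(n² − 7n + 6) = n(n − 1)(n − 6).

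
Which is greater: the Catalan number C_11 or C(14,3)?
C_11
C_11 = C(22,11)/(11+1) = 705,432/12 = 58,786; C(14,3) = 364.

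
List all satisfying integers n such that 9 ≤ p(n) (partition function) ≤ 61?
6, 7, 8, 9, 10, 11

Reasoning: Tabulating p(n) via p(n) = p(n−1) + p(n−2) − p(n−5) − p(n−7) + …: p(5)=7; p(6)=11; p(7)=15; p(8)=22; p(9)=30; p(10)=42; p(11)=56; p(12)=77. So valid n = 6, 7, 8, 9, 10, 11.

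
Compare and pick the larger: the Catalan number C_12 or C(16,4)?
C_12

Solution: C_12 = C(24,12)/(12+1) = 2,704,156/13 = 208,012; C(16,4) = 1,820.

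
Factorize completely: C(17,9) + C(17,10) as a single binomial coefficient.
C(18,10)

By Pascal's identity: C(17,9) + C(17,10) = C(18,10) = 43,758.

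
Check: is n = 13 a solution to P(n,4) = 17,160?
Yes

Working:
P(13,4) = 13·12·11·10 = 17,160, which equals 17,160.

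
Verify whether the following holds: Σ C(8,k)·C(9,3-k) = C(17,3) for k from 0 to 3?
Vandermonde's identity gives C(17,3) = 680; RHS C(17,3) = 680.
Final answer: True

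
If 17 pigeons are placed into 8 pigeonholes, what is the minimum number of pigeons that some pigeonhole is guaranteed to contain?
3

Pigeonhole: ⌈17/8⌉ = 3.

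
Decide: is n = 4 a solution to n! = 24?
4! = 4·3! = 4·6 = 24, which equals 24.

Answer: Yes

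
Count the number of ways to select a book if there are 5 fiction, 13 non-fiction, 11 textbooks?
29
By the addition principle: 5 + 13 + 11 = 29.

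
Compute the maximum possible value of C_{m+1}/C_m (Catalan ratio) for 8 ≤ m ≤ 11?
46/13

Solution: C_{m+1}/C_m = 2(2m+1)/(m+2), which increases with m. Maximum at m = 11: 2·23/13 = 46/13.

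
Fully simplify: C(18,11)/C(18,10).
8/11

Explanation: C(n,k+1)/C(n,k) = (n−k)/(k+1). Here (18−10)/(10+1) = 8/11 = 8/11.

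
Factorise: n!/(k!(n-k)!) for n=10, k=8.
C(10,8) = 45

Explanation: This is the binomial coefficient C(10,8) = 45.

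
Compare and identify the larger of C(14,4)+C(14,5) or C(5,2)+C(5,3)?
C(14,4)+C(14,5)

Explanation: First=3,003, Second=20.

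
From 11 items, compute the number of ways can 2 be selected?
C(11,2) = 11! / (2! × (11-2)!)
         = 11! / (2! × 9!)
         = 55
Final answer: 55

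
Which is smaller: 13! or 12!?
12!

13!=6,227,020,800, 12!=479,001,600. 13! > 12!.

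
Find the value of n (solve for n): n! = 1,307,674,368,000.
15

Working:
n! is strictly increasing. 13! = 6,227,020,800, 14! = 87,178,291,200, 15! = 1,307,674,368,000 ✓. So n = 15.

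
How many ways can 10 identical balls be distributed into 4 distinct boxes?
286
C(10+4-1, 4-1) = C(13, 3) = 286.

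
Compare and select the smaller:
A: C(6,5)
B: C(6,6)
A=C(6,5)=6, B=C(6,6)=1.
Final answer: B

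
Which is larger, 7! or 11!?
11!
7!=5,040, 11!=39,916,800. 11! > 7!.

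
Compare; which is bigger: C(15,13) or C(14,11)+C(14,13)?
C(14,11)+C(14,13)

Solution: C(15,13)=105; C(14,11)+C(14,13)=364+14=378.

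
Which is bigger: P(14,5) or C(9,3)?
P(14,5)=240,240, C(9,3)=84.
Final answer: P(14,5)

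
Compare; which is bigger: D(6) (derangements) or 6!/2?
D(6) = (6-1)·[D(5) + D(4)] = 5·[44 + 9] = 265; 6!/2 = 720/2 = 360.

Answer: 6!/2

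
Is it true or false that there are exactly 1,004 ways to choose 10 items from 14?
False

C(14,10) = 1,001 ≠ 1004.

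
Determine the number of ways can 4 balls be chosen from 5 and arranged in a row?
P(5,4) = 5!/(5-4)! = 120.

Answer: 120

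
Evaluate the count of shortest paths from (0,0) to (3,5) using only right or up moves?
Choose 3 rights from 8 moves: C(8,3) = 56.
Final answer: 56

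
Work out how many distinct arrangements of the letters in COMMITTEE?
45,360

Reasoning: Word has 9 letters (C=1, O=1, M=2, I=1, T=2, E=2). Arrangements: 9!/Π(k!) = 45,360.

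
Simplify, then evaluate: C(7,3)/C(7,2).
5/3

Solution: C(n,k+1)/C(n,k) = (n−k)/(k+1). Here (7−2)/(2+1) = 5/3 = 5/3.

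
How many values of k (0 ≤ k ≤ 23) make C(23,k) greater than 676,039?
6

Explanation: Row 23 is unimodal and symmetric about k=23/2. C(23,8)=490,314 ≤ 676,039; C(23,9)=817,190 > 676,039; by symmetry C(23,k) > 676,039 for k = 9..14. That's 14 - 9 + 1 = 6 values.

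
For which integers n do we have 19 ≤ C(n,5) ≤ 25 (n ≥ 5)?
7

Reasoning: C(6,5)=6; C(7,5)=21; C(8,5)=56. So valid n = 7.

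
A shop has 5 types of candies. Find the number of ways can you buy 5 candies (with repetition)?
126

Stars and bars: C(5+5-1, 5) = C(9, 5) = 126.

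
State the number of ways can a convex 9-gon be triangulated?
429

Reasoning: Using the Catalan number formula: C_n = C(2n, n) / (n+1)
C_7 = C(14, 7) / (7+1)
     = 3432 / 8
     = 429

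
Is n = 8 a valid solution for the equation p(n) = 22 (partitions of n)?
Pentagonal recurrence p(n) = p(n−1) + p(n−2) − p(n−5) − p(n−7) + …: p(8) = p(7) + p(6) − p(3) − p(1) = 15 + 11 − 3 − 1 = 22, which equals 22.
Final answer: Yes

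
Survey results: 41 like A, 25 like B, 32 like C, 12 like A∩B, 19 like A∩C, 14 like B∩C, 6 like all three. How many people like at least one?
|A∪B∪C| = 41+25+32-12-19-14+6 = 59.
Final answer: 59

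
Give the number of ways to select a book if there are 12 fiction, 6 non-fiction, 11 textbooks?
29

By the addition principle: 12 + 6 + 11 = 29.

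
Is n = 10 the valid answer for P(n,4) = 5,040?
Yes
P(10,4) = 10·9·8·7 = 5,040, which equals 5,040.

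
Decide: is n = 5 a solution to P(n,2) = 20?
Yes

Reasoning: P(5,2) = 5·4 = 20, which equals 20.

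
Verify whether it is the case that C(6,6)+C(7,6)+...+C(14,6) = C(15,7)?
Hockey stick identity gives Σ = C(15,7) = 6,435; RHS C(15,7) = 6,435.
Final answer: True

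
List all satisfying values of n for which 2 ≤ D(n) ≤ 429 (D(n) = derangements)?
3, 4, 5, 6

Working:
Using D(n) = (n−1)[D(n−1) + D(n−2)] with D(1)=0, D(2)=1: D(2)=1; D(3)=2; D(4)=9; D(5)=44; D(6)=265; D(7)=1,854. So valid n = 3, 4, 5, 6.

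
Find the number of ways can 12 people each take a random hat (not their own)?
176,214,841

Solution: Using D(n) = (n-1)[D(n-1) + D(n-2)]:
D(12) = (12-1) × [D(11) + D(10)]
      = 11 × [14684570 + 1334961]
      = 11 × 16019531
      = 176,214,841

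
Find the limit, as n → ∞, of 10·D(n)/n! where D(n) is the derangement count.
D(n)/n! → 1/e, so 10·D(n)/n! → 10/e.

Answer: 10/e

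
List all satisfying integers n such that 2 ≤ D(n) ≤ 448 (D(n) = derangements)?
3, 4, 5, 6

Using D(n) = (n−1)[D(n−1) + D(n−2)] with D(1)=0, D(2)=1: D(2)=1; D(3)=2; D(4)=9; D(5)=44; D(6)=265; D(7)=1,854. So valid n = 3, 4, 5, 6.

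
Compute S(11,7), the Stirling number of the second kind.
Using the Stirling recurrence: S(n,k) = k·S(n-1,k) + S(n-1,k-1)
S(11,7) = 7·S(10,7) + S(10,6)
         = 7·5880 + 22827
         = 41160 + 22827
         = 63,987

Answer: 63,987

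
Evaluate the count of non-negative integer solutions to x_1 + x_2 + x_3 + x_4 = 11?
364

C(11+4-1, 4-1) = 364.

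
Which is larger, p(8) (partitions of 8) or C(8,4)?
C(8,4)

Solution: Pentagonal recurrence p(n) = p(n−1) + p(n−2) − p(n−5) − p(n−7) + …: p(8) = p(7) + p(6) − p(3) − p(1) = 15 + 11 − 3 − 1 = 22; C(8,4) = 70.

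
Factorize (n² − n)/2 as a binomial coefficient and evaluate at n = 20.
C(n,2); C(20,2) = 190

Solution: (n² − n)/2 = n(n−1)/2 = C(n,2). At n = 20: C(20,2) = 190.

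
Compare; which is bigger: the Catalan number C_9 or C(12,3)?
C_9
C_9 = C(18,9)/(9+1) = 48,620/10 = 4,862; C(12,3) = 220.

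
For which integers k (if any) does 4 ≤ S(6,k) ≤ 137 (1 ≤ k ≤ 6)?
2, 3, 4, 5

S(6,1)=1; S(6,2)=31; S(6,3)=90; S(6,4)=65; S(6,5)=15; S(6,6)=1. So valid k = 2, 3, 4, 5.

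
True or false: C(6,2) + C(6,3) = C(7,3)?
True
Pascal's identity: LHS = 15 + 20 = 35; RHS = C(7,3) = 35. Both sides agree, so the statement holds.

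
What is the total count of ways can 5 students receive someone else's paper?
44
Using D(n) = (n-1)[D(n-1) + D(n-2)]:
D(5) = (5-1) × [D(4) + D(3)]
      = 4 × [9 + 2]
      = 4 × 11
      = 44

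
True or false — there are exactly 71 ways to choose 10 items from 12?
False

Solution: C(12,10) = 66 ≠ 71.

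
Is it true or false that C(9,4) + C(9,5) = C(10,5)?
True

Working:
Pascal's identity: LHS = 126 + 126 = 252; RHS = C(10,5) = 252. Both sides agree, so the statement holds.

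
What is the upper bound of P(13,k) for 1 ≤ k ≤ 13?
6,227,020,800

Working:
P(13,k) increases in k, so maximum at k = 13: 13! = 6,227,020,800.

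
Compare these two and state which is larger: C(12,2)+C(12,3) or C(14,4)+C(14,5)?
First=286, Second=3,003.

Answer: C(14,4)+C(14,5)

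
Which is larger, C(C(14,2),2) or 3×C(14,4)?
C(C(14,2),2)

Explanation: C(C(14,2),2)=4,095, 3×C(14,4)=3,003.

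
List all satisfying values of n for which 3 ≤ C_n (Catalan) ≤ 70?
3, 4, 5
C_2=2; C_3=5; C_4=14; C_5=42; C_6=132. So valid n = 3, 4, 5.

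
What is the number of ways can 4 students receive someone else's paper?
Using D(n) = (n-1)[D(n-1) + D(n-2)]:
D(4) = (4-1) × [D(3) + D(2)]
      = 3 × [2 + 1]
      = 3 × 3
      = 9
Final answer: 9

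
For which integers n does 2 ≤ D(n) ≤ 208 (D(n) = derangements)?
3, 4, 5

Using D(n) = (n−1)[D(n−1) + D(n−2)] with D(1)=0, D(2)=1: D(2)=1; D(3)=2; D(4)=9; D(5)=44; D(6)=265. So valid n = 3, 4, 5.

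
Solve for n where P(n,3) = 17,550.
27

Reasoning: P(n,3) = n(n−1)(n−2) is increasing in n; n(n−1)(n−2) ≈ (n−1)^3 = 17,550 gives n ≈ 27.0. Check: P(25,3) = 13,800, P(26,3) = 15,600, P(27,3) = 17,550 ✓. So n = 27.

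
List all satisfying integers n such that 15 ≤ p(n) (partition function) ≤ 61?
7, 8, 9, 10, 11

Tabulating p(n) via p(n) = p(n−1) + p(n−2) − p(n−5) − p(n−7) + …: p(6)=11; p(7)=15; p(8)=22; p(9)=30; p(10)=42; p(11)=56; p(12)=77. So valid n = 7, 8, 9, 10, 11.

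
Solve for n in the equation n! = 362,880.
9

Reasoning: n! is strictly increasing. 7! = 5,040, 8! = 40,320, 9! = 362,880 ✓. So n = 9.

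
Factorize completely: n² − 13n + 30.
Seek roots whose sum is 13 and product is 30: (3, 10). So n² − 13n + 30 = (n − 3)(n − 10).
Final answer: (n − 3)(n − 10)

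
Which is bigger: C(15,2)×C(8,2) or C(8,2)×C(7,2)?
C(15,2)×C(8,2)=2,940, C(8,2)×C(7,2)=588.

Answer: C(15,2)×C(8,2)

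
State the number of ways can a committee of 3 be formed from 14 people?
364

Explanation: C(14,3) = 14! / (3! × (14-3)!)
         = 14! / (3! × 11!)
         = 364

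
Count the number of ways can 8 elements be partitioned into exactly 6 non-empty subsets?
This equals S(8,6), the Stirling number of the 2nd kind.
Using the Stirling recurrence: S(n,k) = k·S(n-1,k) + S(n-1,k-1)
S(8,6) = 6·S(7,6) + S(7,5)
         = 6·21 + 140
         = 126 + 140
         = 266
Final answer: 266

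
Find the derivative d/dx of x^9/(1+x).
Quotient rule: [9x^{8}(1+x) - x^9]/(1+x)².

Answer: (9x^8(1+x) - x^9)/(1+x)²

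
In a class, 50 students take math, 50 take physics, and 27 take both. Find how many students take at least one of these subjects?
73

Explanation: |A∪B| = |A|+|B|-|A∩B| = 50+50-27 = 73.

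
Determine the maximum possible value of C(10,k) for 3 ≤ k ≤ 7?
252

Explanation: C(10,k) is maximised at the centre of the row: C(10,5) = 252.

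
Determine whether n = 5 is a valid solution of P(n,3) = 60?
Yes
P(5,3) = 5·4·3 = 60, which equals 60.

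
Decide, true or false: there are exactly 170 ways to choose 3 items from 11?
C(11,3) = 165 ≠ 170.

Answer: False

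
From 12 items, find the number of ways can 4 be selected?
C(12,4) = 12! / (4! × (12-4)!)
         = 12! / (4! × 8!)
         = 495
Final answer: 495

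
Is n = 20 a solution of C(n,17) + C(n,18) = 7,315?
No

C(20,17) + C(20,18) = 1,140 + 190 = 1,330, which does not equal 7,315.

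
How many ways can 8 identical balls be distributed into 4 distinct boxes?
165

C(8+4-1, 4-1) = C(11, 3) = 165.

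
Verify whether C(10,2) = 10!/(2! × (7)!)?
False

Working:
The correct denominator is 2!×8!, giving C(10,2) = 45; the stated RHS is 10!/(2!×7!) = 360 ≠ 45, so the statement does not hold.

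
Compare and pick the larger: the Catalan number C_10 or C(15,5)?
C_10 = C(20,10)/(10+1) = 184,756/11 = 16,796; C(15,5) = 3,003.

Answer: C_10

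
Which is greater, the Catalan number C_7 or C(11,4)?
C_7

Reasoning: C_7 = C(14,7)/(7+1) = 3,432/8 = 429; C(11,4) = 330.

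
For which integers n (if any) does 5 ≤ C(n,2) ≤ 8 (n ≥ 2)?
4

C(3,2)=3; C(4,2)=6; C(5,2)=10. So valid n = 4.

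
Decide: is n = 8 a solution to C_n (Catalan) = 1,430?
Yes
C_8 = C(16,8)/(8+1) = 12,870/9 = 1,430, which equals 1,430.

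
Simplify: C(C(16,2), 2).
7,140

Solution: C(16,2) = 120, then C(120, 2) = 7,140.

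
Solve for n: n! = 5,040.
n! is strictly increasing. 5! = 120, 6! = 720, 7! = 5,040 ✓. So n = 7.
Final answer: 7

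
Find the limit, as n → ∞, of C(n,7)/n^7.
C(n,7) ≈ n^7/7! for large n. Limit = 1/7! = 1/5040.
Final answer: 1/5040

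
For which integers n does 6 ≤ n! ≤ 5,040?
3, 4, 5, 6, 7

Solution: n! is strictly increasing; 3! = 6 and 7! = 5,040, so valid n = 3, 4, 5, 6, 7.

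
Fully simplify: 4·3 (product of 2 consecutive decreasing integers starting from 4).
12

Solution: This is P(4,2) = 4!/(2)! = 12.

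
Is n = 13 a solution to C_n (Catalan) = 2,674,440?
C_13 = C(26,13)/(13+1) = 10,400,600/14 = 742,900, which does not equal 2,674,440.
Final answer: No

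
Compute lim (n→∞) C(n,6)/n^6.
1/720
C(n,6) ≈ n^6/6! for large n. Limit = 1/6! = 1/720.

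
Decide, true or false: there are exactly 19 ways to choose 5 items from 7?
False

Explanation: C(7,5) = 21 ≠ 19.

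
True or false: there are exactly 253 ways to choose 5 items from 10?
False

Explanation: C(10,5) = 252 ≠ 253.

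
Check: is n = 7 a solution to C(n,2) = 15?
No
C(7,2) = 7·6/2! = 42/2 = 21, which does not equal 15.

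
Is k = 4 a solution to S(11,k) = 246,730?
No

Reasoning: S(11,4) = 4·S(10,4) + S(10,3) = 4·34,105 + 9,330 = 145,750, which does not equal 246,730.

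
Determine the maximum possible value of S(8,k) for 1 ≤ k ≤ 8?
1,701

Explanation: Row S(8,k) for k = 1..8 (via S(n,k) = k·S(n−1,k) + S(n−1,k−1)): 1, 127, 966, 1,701, 1,050, 266, 28, 1. The row is unimodal; maximum at k = 4: 1,701.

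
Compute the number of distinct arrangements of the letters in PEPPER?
60

Solution: Word has 6 letters (P=3, E=2, R=1). Arrangements: 6!/Π(k!) = 60.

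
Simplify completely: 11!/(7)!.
7,920

Solution: This equals 11×10×...×8 = 7,920.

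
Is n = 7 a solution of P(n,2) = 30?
No

P(7,2) = 7·6 = 42, which does not equal 30.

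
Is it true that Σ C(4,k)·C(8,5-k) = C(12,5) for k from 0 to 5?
True

Explanation: Vandermonde's identity gives C(12,5) = 792; RHS C(12,5) = 792.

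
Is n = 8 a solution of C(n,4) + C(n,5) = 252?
C(8,4) + C(8,5) = 70 + 56 = 126, which does not equal 252.
Final answer: No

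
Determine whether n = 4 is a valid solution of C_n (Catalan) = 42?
C_4 = C(8,4)/(4+1) = 70/5 = 14, which does not equal 42.
Final answer: No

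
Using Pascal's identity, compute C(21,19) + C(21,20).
231
C(21,19) + C(21,20) = C(22,20) = 231.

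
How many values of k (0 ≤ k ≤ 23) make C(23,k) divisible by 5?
Checking C(23,k) mod 5 for k = 0..23: divisible at k = 4, 9, 14, 19. That's 4 values.

Answer: 4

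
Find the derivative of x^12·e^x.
(12x^11 + x^12)e^x

Explanation: Product rule: d/dx[x^12]·e^x + x^12·d/dx[e^x] = 12x^{11}e^x + x^12e^x.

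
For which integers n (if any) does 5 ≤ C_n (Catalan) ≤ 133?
3, 4, 5, 6

Explanation: C_2=2; C_3=5; C_4=14; C_5=42; C_6=132; C_7=429. So valid n = 3, 4, 5, 6.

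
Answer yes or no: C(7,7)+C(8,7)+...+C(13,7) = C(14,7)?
Hockey stick identity gives Σ = C(14,8) = 3,003; RHS C(14,7) = 3,432.
Final answer: No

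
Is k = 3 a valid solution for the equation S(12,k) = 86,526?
S(12,3) = 3·S(11,3) + S(11,2) = 3·28,501 + 1,023 = 86,526, which equals 86,526.
Final answer: Yes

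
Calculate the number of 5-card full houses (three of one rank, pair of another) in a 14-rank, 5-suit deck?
18,200

Solution: Triple rank: 14. Triple suits: C(5,3)=10. Pair rank: 13. Pair suits: C(5,2)=10. Total: 18,200.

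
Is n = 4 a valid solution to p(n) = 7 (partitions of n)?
No

Pentagonal recurrence p(n) = p(n−1) + p(n−2) − p(n−5) − p(n−7) + …: p(4) = p(3) + p(2) = 3 + 2 = 5, which does not equal 7.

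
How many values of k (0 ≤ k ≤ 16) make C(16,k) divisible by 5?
9

Explanation: Checking C(16,k) mod 5 for k = 0..16: divisible at k = 2, 3, 4, 7, 8, 9, 12, 13, 14. That's 9 values.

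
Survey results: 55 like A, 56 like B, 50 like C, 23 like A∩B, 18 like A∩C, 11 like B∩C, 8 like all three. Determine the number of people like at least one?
117
|A∪B∪C| = 55+56+50-23-18-11+8 = 117.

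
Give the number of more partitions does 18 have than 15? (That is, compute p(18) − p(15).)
209

Solution: Pentagonal recurrence p(n) = p(n−1) + p(n−2) − p(n−5) − p(n−7) + …: p(18) = p(17) + p(16) − p(13) − p(11) + p(6) + p(3) = 297 + 231 − 101 − 56 + 11 + 3 = 385.
p(15) = p(14) + p(13) − p(10) − p(8) + p(3) + p(0) = 135 + 101 − 42 − 22 + 3 + 1 = 176.
Difference = 385 − 176 = 209.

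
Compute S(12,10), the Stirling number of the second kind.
1,705
Using the Stirling recurrence: S(n,k) = k·S(n-1,k) + S(n-1,k-1)
S(12,10) = 10·S(11,10) + S(11,9)
         = 10·55 + 1155
         = 550 + 1155
         = 1,705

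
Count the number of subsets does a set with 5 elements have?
32
Each element can be included or excluded: 2^5 = 32.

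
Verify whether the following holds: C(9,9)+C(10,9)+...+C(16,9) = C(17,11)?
Hockey stick identity gives Σ = C(17,10) = 19,448; RHS C(17,11) = 12,376.
Final answer: False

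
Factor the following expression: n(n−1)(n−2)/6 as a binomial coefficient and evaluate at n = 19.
n(n−1)(n−2)/6 = n!/(3!(n−3)!) = C(n,3). At n = 19: C(19,3) = 969.
Final answer: C(n,3); C(19,3) = 969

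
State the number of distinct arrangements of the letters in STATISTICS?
50,400
Word has 10 letters (S=3, T=3, A=1, I=2, C=1). Arrangements: 10!/Π(k!) = 50,400.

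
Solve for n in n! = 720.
6

Explanation: n! is strictly increasing. 4! = 24, 5! = 120, 6! = 720 ✓. So n = 6.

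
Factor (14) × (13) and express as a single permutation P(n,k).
P(14,2) = 14!/(12)!

Working:
Product of 2 consecutive descending integers starting at 14: P(14,2) = 14!/12! = 182.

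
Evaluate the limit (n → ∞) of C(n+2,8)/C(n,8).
1

Reasoning: Both numerator and denominator grow as n^8/8! for large n, so the ratio → 1.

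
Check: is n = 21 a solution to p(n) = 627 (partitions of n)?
No

Explanation: Pentagonal recurrence p(n) = p(n−1) + p(n−2) − p(n−5) − p(n−7) + …: p(21) = p(20) + p(19) − p(16) − p(14) + p(9) + p(6) = 627 + 490 − 231 − 135 + 30 + 11 = 792, which does not equal 627.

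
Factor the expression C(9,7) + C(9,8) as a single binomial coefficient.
C(10,8)

Explanation: By Pascal's identity: C(9,7) + C(9,8) = C(10,8) = 45.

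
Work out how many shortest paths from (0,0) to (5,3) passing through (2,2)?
24

Solution: To (2,2): C(4,2)=6. From there: C(4,3)=4. Total: 24.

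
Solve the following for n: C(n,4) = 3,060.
18
C(n,4) = n(n−1)(n−2)(n−3)/4! is increasing in n, and n(n−1)(n−2)(n−3) = 4!·3,060 = 73,440 ≈ (n−1.5)^4 gives n ≈ 18.0. Check: C(16,4) = 1,820, C(17,4) = 2,380, C(18,4) = 3,060 ✓. So n = 18.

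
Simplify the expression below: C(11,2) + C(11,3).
220

Explanation: By Pascal's identity: C(12,3) = 220.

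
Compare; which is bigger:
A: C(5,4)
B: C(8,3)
A=C(5,4)=5, B=C(8,3)=56.
Final answer: B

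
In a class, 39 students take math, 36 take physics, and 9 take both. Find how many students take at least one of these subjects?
|A∪B| = |A|+|B|-|A∩B| = 39+36-9 = 66.
Final answer: 66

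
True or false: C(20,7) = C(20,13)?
True

Working:
C(20,7) = C(20,20-7) by the symmetry property; both equal 77,520.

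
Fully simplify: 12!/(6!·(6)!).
924

This is C(12,6) = 924.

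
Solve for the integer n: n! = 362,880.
9

Reasoning: n! is strictly increasing. 7! = 5,040, 8! = 40,320, 9! = 362,880 ✓. So n = 9.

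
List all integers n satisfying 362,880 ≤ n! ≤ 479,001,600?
n! is strictly increasing; 9! = 362,880 and 12! = 479,001,600, so valid n = 9, 10, 11, 12.
Final answer: 9, 10, 11, 12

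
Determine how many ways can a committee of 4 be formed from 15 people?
1,365

Reasoning: C(15,4) = 15! / (4! × (15-4)!)
         = 15! / (4! × 11!)
         = 1,365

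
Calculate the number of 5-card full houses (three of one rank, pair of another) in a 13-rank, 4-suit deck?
Triple rank: 13. Triple suits: C(4,3)=4. Pair rank: 12. Pair suits: C(4,2)=6. Total: 3,744.

Answer: 3,744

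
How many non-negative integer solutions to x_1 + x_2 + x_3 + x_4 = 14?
680
C(14+4-1, 4-1) = 680.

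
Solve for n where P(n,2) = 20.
5
P(n,2) = n(n−1) is increasing in n; n(n−1) ≈ (n−0.5)^2 = 20 gives n ≈ 5.0. Check: P(3,2) = 6, P(4,2) = 12, P(5,2) = 20 ✓. So n = 5.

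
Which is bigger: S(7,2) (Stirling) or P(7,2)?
S(7,2)

Explanation: S(7,2) = 2·S(6,2) + S(6,1) = 2·31 + 1 = 63; P(7,2) = 42.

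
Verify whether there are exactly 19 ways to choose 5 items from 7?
False
C(7,5) = 21 ≠ 19.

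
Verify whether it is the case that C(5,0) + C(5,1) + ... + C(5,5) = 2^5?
True
Binomial theorem with x = y = 1: Σ C(5,i) = (1+1)^5 = 2^5 = 32. The statement holds.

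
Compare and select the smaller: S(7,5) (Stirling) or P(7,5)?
S(7,5)
S(7,5) = 5·S(6,5) + S(6,4) = 5·15 + 65 = 140; P(7,5) = 2,520.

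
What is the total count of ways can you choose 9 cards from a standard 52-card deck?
3,679,075,400

C(52,9) = 3,679,075,400.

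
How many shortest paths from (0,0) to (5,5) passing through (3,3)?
To (3,3): C(6,3)=20. From there: C(4,2)=6. Total: 120.

Answer: 120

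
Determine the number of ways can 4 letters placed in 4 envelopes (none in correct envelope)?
9
Using D(n) = (n-1)[D(n-1) + D(n-2)]:
D(4) = (4-1) × [D(3) + D(2)]
      = 3 × [2 + 1]
      = 3 × 3
      = 9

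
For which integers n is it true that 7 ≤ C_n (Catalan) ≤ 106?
4, 5
C_3=5; C_4=14; C_5=42; C_6=132. So valid n = 4, 5.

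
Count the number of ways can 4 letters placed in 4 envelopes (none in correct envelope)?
9

Explanation: Using D(n) = (n-1)[D(n-1) + D(n-2)]:
D(4) = (4-1) × [D(3) + D(2)]
      = 3 × [2 + 1]
      = 3 × 3
      = 9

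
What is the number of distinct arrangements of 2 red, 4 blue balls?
15

Reasoning: Multinomial: 6!/(2! × 4!) = 15.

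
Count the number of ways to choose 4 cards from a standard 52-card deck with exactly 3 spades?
11,154

Working:
13 spades and 39 non-spades: C(13,3) × C(39,1) = 286 × 39 = 11,154.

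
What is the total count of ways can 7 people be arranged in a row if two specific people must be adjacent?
Treat pair as unit: (7-1)! arrangements × 2 internal orders = 1,440.

Answer: 1,440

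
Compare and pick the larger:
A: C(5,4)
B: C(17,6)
A=C(5,4)=5, B=C(17,6)=12,376.
Final answer: B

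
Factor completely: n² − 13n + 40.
(n − 5)(n − 8)
Seek roots whose sum is 13 and product is 40: (5, 8). So n² − 13n + 40 = (n − 5)(n − 8).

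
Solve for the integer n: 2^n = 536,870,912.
29

Solution: 536,870,912 = 1,024 × 1,024 × 512 = 2^10 × 2^10 × 2^9 = 2^29, so n = 29.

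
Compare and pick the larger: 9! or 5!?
9!

Explanation: 9!=362,880, 5!=120. 9! > 5!.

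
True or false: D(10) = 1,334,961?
True

Explanation: Derangements of 10 elements: D(10) = (10-1)·[D(9) + D(8)] = 9·[133,496 + 14,833] = 1,334,961.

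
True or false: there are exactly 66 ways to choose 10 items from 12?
True

Solution: C(12,10) = 66.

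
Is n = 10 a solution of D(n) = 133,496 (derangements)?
No
D(10) = (10-1)·[D(9) + D(8)] = 9·[133,496 + 14,833] = 1,334,961, which does not equal 133,496.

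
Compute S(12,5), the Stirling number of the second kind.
1,379,400

Solution: Using the Stirling recurrence: S(n,k) = k·S(n-1,k) + S(n-1,k-1)
S(12,5) = 5·S(11,5) + S(11,4)
         = 5·246730 + 145750
         = 1233650 + 145750
         = 1,379,400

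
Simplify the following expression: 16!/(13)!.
3,360

Solution: This equals 16×15×14 = 3,360.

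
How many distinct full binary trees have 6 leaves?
42

Using the Catalan number formula: C_n = C(2n, n) / (n+1)
C_5 = C(10, 5) / (5+1)
     = 252 / 6
     = 42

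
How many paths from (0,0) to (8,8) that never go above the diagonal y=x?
1,430

Counted by the Catalan number C_8: C_8 = C(16,8)/(8+1) = 12,870/9 = 1,430.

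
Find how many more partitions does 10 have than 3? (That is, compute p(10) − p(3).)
39

Pentagonal recurrence p(n) = p(n−1) + p(n−2) − p(n−5) − p(n−7) + …: p(10) = p(9) + p(8) − p(5) − p(3) = 30 + 22 − 7 − 3 = 42.
p(3) = p(2) + p(1) = 2 + 1 = 3.
Difference = 42 − 3 = 39.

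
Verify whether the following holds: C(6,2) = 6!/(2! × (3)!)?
False

The correct denominator is 2!×4!, giving C(6,2) = 15; the stated RHS is 6!/(2!×3!) = 60 ≠ 15, so the statement does not hold.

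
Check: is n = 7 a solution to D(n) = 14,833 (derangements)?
D(7) = (7-1)·[D(6) + D(5)] = 6·[265 + 44] = 1,854, which does not equal 14,833.

Answer: No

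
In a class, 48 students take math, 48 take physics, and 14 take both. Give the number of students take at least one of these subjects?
82

Solution: |A∪B| = |A|+|B|-|A∩B| = 48+48-14 = 82.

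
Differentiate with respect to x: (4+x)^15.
15(4+x)^14

Using the power rule: d/dx (4+x)^15 = 15(4+x)^{14}.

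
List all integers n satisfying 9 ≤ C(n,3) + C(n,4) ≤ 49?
5, 6

Reasoning: C(4,3)+C(4,4)=5; C(5,3)+C(5,4)=15; C(6,3)+C(6,4)=35; C(7,3)+C(7,4)=70. So valid n = 5, 6.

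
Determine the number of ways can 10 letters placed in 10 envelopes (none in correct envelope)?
1,334,961

Explanation: Using D(n) = (n-1)[D(n-1) + D(n-2)]:
D(10) = (10-1) × [D(9) + D(8)]
      = 9 × [133496 + 14833]
      = 9 × 148329
      = 1,334,961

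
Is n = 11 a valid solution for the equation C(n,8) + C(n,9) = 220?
Yes

Explanation: C(11,8) + C(11,9) = 165 + 55 = 220, which equals 220.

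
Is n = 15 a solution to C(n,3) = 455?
Yes

C(15,3) = 15·14·13/3! = 2,730/6 = 455, which equals 455.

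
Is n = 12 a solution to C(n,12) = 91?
No

C(12,12) = 12·11·10·9·8·7·6·5·4·3·2·1/12! = 479,001,600/479,001,600 = 1, which does not equal 91.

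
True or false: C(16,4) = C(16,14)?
C(16,4) = 1,820 but C(16,14) = 120; symmetry gives C(16,4) = C(16,12), not C(16,14).
Final answer: False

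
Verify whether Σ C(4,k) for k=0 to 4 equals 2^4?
True

Solution: Binomial theorem: Σ C(4,k) = (1+1)^4 = 2^4 = 16; RHS 2^4 = 16.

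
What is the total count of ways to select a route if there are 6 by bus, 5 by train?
By the addition principle: 6 + 5 = 11.

Answer: 11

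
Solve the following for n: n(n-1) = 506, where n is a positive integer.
23

n² − n − 506 = 0, so n = (1 ± √(1 + 4·506))/2 = (1 ± √2,025)/2 = (1 ± 45)/2, i.e. n = 23 or n = -22. Taking the positive root, n = 23 (check: 23×22 = 506).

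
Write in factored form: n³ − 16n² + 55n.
n³ − 16n² + 55n = n(n² − 16n + 55) = n(n − 5)(n − 11).

Answer: n(n − 5)(n − 11)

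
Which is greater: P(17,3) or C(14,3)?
P(17,3)

Working:
P(17,3)=4,080, C(14,3)=364.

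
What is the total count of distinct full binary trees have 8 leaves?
429

Working:
Using the Catalan number formula: C_n = C(2n, n) / (n+1)
C_7 = C(14, 7) / (7+1)
     = 3432 / 8
     = 429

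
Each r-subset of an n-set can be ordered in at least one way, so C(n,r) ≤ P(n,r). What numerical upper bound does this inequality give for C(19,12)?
24,135,932,620,800
P(19,12) = 19·18·17·16·15·14·13·12·11·10·9·8 = 24,135,932,620,800, so C(19,12) ≤ 24,135,932,620,800. (The bound is loose by a factor of 12! = 479,001,600: C(19,12) = 24,135,932,620,800/479,001,600 = 50,388.)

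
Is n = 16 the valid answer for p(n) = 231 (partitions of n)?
Pentagonal recurrence p(n) = p(n−1) + p(n−2) − p(n−5) − p(n−7) + …: p(16) = p(15) + p(14) − p(11) − p(9) + p(4) + p(1) = 176 + 135 − 56 − 30 + 5 + 1 = 231, which equals 231.
Final answer: Yes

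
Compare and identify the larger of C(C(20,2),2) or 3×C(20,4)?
C(C(20,2),2)

C(C(20,2),2)=17,955, 3×C(20,4)=14,535.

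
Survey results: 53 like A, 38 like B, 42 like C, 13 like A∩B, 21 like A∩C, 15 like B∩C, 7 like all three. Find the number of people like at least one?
91
|A∪B∪C| = 53+38+42-13-21-15+7 = 91.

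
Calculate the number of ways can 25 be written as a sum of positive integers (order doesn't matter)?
Pentagonal recurrence p(n) = p(n−1) + p(n−2) − p(n−5) − p(n−7) + …: p(25) = p(24) + p(23) − p(20) − p(18) + p(13) + p(10) − p(3) = 1,575 + 1,255 − 627 − 385 + 101 + 42 − 3 = 1,958.

Answer: 1,958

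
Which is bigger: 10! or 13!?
10!=3,628,800, 13!=6,227,020,800. 13! > 10!.
Final answer: 13!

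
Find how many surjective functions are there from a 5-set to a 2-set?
30

Explanation: Onto functions = 2! × S(5,2)
First compute S(5,2) via recurrence:
Using the Stirling recurrence: S(n,k) = k·S(n-1,k) + S(n-1,k-1)
S(5,2) = 2·S(4,2) + S(4,1)
         = 2·7 + 1
         = 14 + 1
         = 15
Then: 2 × 15 = 30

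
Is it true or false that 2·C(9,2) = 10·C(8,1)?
False

Explanation: Absorption identity k·C(n,k) = n·C(n-1,k-1). LHS = 2·36 = 72; RHS = 10·8 = 80.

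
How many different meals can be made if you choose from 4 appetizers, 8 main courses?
32

By the multiplication principle: 4 × 8 = 32.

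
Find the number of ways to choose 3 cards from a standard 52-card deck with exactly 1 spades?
9,633

Solution: 13 spades and 39 non-spades: C(13,1) × C(39,2) = 13 × 741 = 9,633.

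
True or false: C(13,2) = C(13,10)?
False

Explanation: C(13,2) = 78 but C(13,10) = 286; symmetry gives C(13,2) = C(13,11), not C(13,10).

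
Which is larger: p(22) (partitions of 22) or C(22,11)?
Pentagonal recurrence p(n) = p(n−1) + p(n−2) − p(n−5) − p(n−7) + …: p(22) = p(21) + p(20) − p(17) − p(15) + p(10) + p(7) − p(0) = 792 + 627 − 297 − 176 + 42 + 15 − 1 = 1,002; C(22,11) = 705,432.
Final answer: C(22,11)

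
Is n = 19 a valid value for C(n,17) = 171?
Yes

Solution: C(19,17) = 19·18·17·16·15·14·13·12·11·10·9·8·7·6·5·4·3/17! = 60,822,550,204,416,000/355,687,428,096,000 = 171, which equals 171.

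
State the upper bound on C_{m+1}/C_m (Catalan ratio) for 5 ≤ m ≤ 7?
10/3
C_{m+1}/C_m = 2(2m+1)/(m+2), which increases with m. Maximum at m = 7: 2·15/9 = 10/3.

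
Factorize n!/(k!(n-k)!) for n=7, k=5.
C(7,5) = 21

Solution: This is the binomial coefficient C(7,5) = 21.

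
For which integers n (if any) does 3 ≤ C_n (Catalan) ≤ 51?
3, 4, 5
C_2=2; C_3=5; C_4=14; C_5=42; C_6=132. So valid n = 3, 4, 5.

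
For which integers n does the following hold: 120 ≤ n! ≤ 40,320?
5, 6, 7, 8

Reasoning: n! is strictly increasing; 5! = 120 and 8! = 40,320, so valid n = 5, 6, 7, 8.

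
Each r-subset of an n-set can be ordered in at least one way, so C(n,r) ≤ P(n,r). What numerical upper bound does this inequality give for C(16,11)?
P(16,11) = 16·15·14·13·12·11·10·9·8·7·6 = 174,356,582,400, so C(16,11) ≤ 174,356,582,400. (The bound is loose by a factor of 11! = 39,916,800: C(16,11) = 174,356,582,400/39,916,800 = 4,368.)
Final answer: 174,356,582,400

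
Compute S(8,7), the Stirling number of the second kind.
28

Reasoning: Using the Stirling recurrence: S(n,k) = k·S(n-1,k) + S(n-1,k-1)
S(8,7) = 7·S(7,7) + S(7,6)
         = 7·1 + 21
         = 7 + 21
         = 28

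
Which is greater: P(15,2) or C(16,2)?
P(15,2)

Reasoning: P(15,2)=210, C(16,2)=120.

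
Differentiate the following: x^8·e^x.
(8x^7 + x^8)e^x
Product rule: d/dx[x^8]·e^x + x^8·d/dx[e^x] = 8x^{7}e^x + x^8e^x.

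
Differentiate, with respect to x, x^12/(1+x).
(12x^11(1+x) - x^12)/(1+x)²

Quotient rule: [12x^{11}(1+x) - x^12]/(1+x)².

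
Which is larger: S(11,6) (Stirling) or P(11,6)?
P(11,6)
S(11,6) = 6·S(10,6) + S(10,5) = 6·22,827 + 42,525 = 179,487; P(11,6) = 332,640.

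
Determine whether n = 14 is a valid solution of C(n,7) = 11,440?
No

C(14,7) = 14·13·12·11·10·9·8/7! = 17,297,280/5,040 = 3,432, which does not equal 11,440.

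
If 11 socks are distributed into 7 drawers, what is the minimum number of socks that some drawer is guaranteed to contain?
Pigeonhole: ⌈11/7⌉ = 2.
Final answer: 2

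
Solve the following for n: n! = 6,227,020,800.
13

n! is strictly increasing. 11! = 39,916,800, 12! = 479,001,600, 13! = 6,227,020,800 ✓. So n = 13.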